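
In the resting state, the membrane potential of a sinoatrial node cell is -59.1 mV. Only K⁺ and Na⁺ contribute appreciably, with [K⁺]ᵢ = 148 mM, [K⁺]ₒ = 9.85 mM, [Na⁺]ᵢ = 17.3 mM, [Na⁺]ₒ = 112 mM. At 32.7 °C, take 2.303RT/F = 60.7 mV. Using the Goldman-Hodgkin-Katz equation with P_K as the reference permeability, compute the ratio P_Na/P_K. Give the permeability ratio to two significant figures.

0.053

Let α = P_Na/P_K. GHK: Vm = 60.7·log₁₀[(Kₒ + α·Naₒ)/(Kᵢ + α·Naᵢ)].
10^(Vm/60.7) = 10^(-59.1/60.7) = 0.10626
So 0.10626·(Kᵢ + α·Naᵢ) = Kₒ + α·Naₒ → α = (0.10626·148.0 − 9.85) / (112.0 − 0.10626·17.3)
α = (15.73 − 9.85) / (112.0 − 1.838) = 5.876/110.2 = 0.05334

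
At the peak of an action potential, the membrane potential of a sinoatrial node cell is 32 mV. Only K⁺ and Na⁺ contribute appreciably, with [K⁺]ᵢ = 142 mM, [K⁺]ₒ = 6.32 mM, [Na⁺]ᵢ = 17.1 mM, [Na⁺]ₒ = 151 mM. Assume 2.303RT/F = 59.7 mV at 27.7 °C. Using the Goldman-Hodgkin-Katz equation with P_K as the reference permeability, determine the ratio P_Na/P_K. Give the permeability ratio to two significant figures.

Let α = P_Na/P_K. GHK: Vm = 59.7·log₁₀[(Kₒ + α·Naₒ)/(Kᵢ + α·Naᵢ)].
10^(Vm/59.7) = 10^(32.0/59.7) = 3.4357
So 3.4357·(Kᵢ + α·Naᵢ) = Kₒ + α·Naₒ → α = (3.4357·142.0 − 6.32) / (151.0 − 3.4357·17.1)
α = (487.9 − 6.32) / (151.0 − 58.75) = 481.5/92.25 = 5.22

5.2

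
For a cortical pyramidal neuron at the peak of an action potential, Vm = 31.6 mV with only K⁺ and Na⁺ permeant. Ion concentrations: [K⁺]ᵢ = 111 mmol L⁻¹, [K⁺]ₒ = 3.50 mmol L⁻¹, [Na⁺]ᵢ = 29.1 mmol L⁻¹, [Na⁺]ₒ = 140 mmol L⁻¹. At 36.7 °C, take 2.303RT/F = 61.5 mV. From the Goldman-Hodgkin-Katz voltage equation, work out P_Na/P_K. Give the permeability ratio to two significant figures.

Let α = P_Na/P_K. GHK: Vm = 61.5·log₁₀[(Kₒ + α·Naₒ)/(Kᵢ + α·Naᵢ)].
10^(Vm/61.5) = 10^(31.6/61.5) = 3.2645
So 3.2645·(Kᵢ + α·Naᵢ) = Kₒ + α·Naₒ → α = (3.2645·111.0 − 3.5) / (140.0 − 3.2645·29.1)
α = (362.4 − 3.5) / (140.0 − 95) = 358.9/45 = 7.974

8.0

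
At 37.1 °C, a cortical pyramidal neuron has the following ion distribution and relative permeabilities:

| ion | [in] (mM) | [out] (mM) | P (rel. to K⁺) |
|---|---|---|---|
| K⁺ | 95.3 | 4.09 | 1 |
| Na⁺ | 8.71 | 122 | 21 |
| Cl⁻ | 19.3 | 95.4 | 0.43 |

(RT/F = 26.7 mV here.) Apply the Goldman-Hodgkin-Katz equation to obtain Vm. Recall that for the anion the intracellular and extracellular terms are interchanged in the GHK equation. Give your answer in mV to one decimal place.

55.7 mV

Vm = 26.7 · ln[(Σ P·[cation]ₒ + Σ P·[anion]ᵢ) / (Σ P·[cation]ᵢ + Σ P·[anion]ₒ)]
Numerator = 1×4.09 + 21×122 + 0.43×19.3 = 2574
Denominator = 1×95.3 + 21×8.71 + 0.43×95.4 = 319.2
Vm = 26.7 · ln(8.0643) = 26.7 × (2.0874) = 55.73 mV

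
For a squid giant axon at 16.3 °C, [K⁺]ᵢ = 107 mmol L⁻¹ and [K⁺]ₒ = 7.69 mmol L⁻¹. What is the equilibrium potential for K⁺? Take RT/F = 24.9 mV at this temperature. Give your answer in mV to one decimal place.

E = (24.9/z) · ln([K⁺]_out/[K⁺]_in) with z = +1.
= (24.9/1) · ln(7.69/107) = 24.90 · ln(0.07187)
= 24.90 · (-2.6329) = -65.56 mV

-65.6 mV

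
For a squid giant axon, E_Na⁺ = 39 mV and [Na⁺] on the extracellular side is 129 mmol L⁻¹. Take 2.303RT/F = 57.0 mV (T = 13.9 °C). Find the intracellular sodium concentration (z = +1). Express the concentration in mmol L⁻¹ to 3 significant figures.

Nernst: E = (57.0/1) · log₁₀([out]/[in]), so log₁₀([out]/[in]) = 39.0 × 1 / 57.0 = 0.6842.
[out]/[in] = 10^(0.6842) = 4.833.
[in] = 129 / 4.833 = 26.69 mmol L⁻¹.

26.7 mmol L⁻¹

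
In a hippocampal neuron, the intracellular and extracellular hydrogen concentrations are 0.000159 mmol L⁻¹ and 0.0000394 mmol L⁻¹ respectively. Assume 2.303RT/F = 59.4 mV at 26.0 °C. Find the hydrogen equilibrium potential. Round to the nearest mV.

E = (59.4/z) · log₁₀([H⁺]_out/[H⁺]_in) with z = +1.
= (59.4/1) · log₁₀(0.0000394/0.000159) = 59.40 · log₁₀(0.2478)
= 59.40 · (-0.6059) = -35.99 mV

-36 mV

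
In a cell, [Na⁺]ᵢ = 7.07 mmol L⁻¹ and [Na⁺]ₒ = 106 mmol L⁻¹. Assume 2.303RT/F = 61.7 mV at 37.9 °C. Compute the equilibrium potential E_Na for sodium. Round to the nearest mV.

E = (61.7/z) · log₁₀([Na⁺]_out/[Na⁺]_in) with z = +1.
= (61.7/1) · log₁₀(106/7.07) = 61.70 · log₁₀(14.99)
= 61.70 · (1.1759) = 72.55 mV

73 mV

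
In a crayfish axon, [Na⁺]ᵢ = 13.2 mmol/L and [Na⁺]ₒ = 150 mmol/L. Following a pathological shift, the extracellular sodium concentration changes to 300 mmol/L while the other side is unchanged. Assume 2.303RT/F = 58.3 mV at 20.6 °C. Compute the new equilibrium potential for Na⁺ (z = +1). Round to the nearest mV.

79 mV

After the shift: [Na⁺]_out = 300, [Na⁺]_in = 13.2 mmol/L.
E_new = (58.3/1)·log₁₀(300/13.2) = 58.30 · (1.3565) = 79.09 mV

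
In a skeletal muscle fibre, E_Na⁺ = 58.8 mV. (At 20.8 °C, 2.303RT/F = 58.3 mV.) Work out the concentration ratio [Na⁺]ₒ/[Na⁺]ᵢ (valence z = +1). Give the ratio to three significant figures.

log₁₀([out]/[in]) = E·z/(58.3) = 58.8 × 1 / 58.3 = 1.0086
[out]/[in] = 10^(1.0086) = 10.2

10.2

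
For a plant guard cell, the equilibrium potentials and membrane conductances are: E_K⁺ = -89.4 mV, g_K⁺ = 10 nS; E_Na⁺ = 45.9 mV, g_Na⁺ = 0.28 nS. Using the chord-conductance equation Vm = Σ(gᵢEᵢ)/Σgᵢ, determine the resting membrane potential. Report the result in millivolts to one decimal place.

-85.7 mV

Σ gᵢEᵢ = 10·(-89.4) + 0.28·(45.9) = -881.15
Σ gᵢ = 10 + 0.28 = 10.28
Vm = -881.15 / 10.28 = -85.71 mV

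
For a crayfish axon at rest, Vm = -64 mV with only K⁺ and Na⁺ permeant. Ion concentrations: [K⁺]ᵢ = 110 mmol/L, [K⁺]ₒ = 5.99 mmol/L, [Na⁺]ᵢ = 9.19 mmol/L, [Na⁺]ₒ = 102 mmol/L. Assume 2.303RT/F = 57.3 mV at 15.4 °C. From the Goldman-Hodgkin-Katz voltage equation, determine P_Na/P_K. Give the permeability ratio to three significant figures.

0.0238

Let α = P_Na/P_K. GHK: Vm = 57.3·log₁₀[(Kₒ + α·Naₒ)/(Kᵢ + α·Naᵢ)].
10^(Vm/57.3) = 10^(-64.0/57.3) = 0.076396
So 0.076396·(Kᵢ + α·Naᵢ) = Kₒ + α·Naₒ → α = (0.076396·110.0 − 5.99) / (102.0 − 0.076396·9.19)
α = (8.404 − 5.99) / (102.0 − 0.7021) = 2.414/101.3 = 0.02383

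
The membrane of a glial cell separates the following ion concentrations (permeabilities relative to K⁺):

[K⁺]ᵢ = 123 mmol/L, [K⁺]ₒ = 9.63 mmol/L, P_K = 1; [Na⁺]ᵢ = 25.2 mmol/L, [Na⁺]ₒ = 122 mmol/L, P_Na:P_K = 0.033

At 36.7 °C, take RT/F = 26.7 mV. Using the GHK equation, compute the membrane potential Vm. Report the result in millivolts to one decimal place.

-58.9 mV

Vm = 26.7 · ln[(Σ P·[cation]ₒ + Σ P·[anion]ᵢ) / (Σ P·[cation]ᵢ + Σ P·[anion]ₒ)]
Numerator = 1×9.63 + 0.033×122 = 13.66
Denominator = 1×123 + 0.033×25.2 = 123.8
Vm = 26.7 · ln(0.11028) = 26.7 × (-2.2047) = -58.87 mV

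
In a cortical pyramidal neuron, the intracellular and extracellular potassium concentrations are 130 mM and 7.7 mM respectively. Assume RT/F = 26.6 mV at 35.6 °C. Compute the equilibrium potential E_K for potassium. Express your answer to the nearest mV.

E = (26.6/z) · ln([K⁺]_out/[K⁺]_in) with z = +1.
= (26.6/1) · ln(7.7/130) = 26.60 · ln(0.05923)
= 26.60 · (-2.8263) = -75.18 mV

-75 mV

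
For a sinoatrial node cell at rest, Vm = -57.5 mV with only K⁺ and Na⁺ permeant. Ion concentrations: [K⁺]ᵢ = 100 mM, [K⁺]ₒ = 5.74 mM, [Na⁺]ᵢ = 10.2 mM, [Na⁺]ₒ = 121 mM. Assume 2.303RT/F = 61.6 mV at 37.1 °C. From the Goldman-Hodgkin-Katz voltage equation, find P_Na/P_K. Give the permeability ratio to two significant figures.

Let α = P_Na/P_K. GHK: Vm = 61.6·log₁₀[(Kₒ + α·Naₒ)/(Kᵢ + α·Naᵢ)].
10^(Vm/61.6) = 10^(-57.5/61.6) = 0.11656
So 0.11656·(Kᵢ + α·Naᵢ) = Kₒ + α·Naₒ → α = (0.11656·100.0 − 5.74) / (121.0 − 0.11656·10.2)
α = (11.66 − 5.74) / (121.0 − 1.189) = 5.916/119.8 = 0.04938

0.049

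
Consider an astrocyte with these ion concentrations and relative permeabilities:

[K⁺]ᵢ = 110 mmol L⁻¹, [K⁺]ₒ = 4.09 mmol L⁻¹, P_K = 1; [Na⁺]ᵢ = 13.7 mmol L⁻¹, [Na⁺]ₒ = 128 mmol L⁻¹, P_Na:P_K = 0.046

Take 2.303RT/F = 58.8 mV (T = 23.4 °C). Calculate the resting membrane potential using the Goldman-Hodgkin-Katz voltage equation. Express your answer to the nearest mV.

-61 mV

Vm = 58.8 · log₁₀[(Σ P·[cation]ₒ + Σ P·[anion]ᵢ) / (Σ P·[cation]ᵢ + Σ P·[anion]ₒ)]
Numerator = 1×4.09 + 0.046×128 = 9.978
Denominator = 1×110 + 0.046×13.7 = 110.6
Vm = 58.8 · log₁₀(0.090192) = 58.8 × (-1.0448) = -61.44 mV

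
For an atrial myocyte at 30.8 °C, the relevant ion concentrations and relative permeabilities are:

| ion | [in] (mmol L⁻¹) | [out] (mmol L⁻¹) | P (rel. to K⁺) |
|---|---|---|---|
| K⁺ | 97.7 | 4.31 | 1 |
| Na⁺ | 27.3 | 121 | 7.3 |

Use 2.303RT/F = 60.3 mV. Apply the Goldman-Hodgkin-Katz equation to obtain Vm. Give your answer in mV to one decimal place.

Vm = 60.3 · log₁₀[(Σ P·[cation]ₒ + Σ P·[anion]ᵢ) / (Σ P·[cation]ᵢ + Σ P·[anion]ₒ)]
Numerator = 1×4.31 + 7.3×121 = 887.6
Denominator = 1×97.7 + 7.3×27.3 = 297
Vm = 60.3 · log₁₀(2.9887) = 60.3 × (0.4755) = 28.67 mV

28.7 mV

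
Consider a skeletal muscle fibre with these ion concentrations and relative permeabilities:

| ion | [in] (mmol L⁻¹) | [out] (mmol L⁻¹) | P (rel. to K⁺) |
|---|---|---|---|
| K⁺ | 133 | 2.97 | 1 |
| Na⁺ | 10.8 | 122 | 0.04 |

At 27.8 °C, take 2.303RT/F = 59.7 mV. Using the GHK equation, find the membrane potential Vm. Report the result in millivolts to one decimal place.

Vm = 59.7 · log₁₀[(Σ P·[cation]ₒ + Σ P·[anion]ᵢ) / (Σ P·[cation]ᵢ + Σ P·[anion]ₒ)]
Numerator = 1×2.97 + 0.04×122 = 7.85
Denominator = 1×133 + 0.04×10.8 = 133.4
Vm = 59.7 · log₁₀(0.058831) = 59.7 × (-1.2304) = -73.45 mV

-73.5 mV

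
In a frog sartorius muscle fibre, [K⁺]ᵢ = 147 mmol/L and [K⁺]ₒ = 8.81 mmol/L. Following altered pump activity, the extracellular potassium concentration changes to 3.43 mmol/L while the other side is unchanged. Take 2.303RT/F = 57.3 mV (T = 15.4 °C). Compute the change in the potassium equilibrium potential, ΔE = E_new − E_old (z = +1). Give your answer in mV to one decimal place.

E_old = (57.3/1)·log₁₀(8.81/147) = -70.04 mV
E_new = (57.3/1)·log₁₀(3.43/147) = -93.51 mV
ΔE = -93.51 − (-70.04) = -23.47 mV

-23.5 mV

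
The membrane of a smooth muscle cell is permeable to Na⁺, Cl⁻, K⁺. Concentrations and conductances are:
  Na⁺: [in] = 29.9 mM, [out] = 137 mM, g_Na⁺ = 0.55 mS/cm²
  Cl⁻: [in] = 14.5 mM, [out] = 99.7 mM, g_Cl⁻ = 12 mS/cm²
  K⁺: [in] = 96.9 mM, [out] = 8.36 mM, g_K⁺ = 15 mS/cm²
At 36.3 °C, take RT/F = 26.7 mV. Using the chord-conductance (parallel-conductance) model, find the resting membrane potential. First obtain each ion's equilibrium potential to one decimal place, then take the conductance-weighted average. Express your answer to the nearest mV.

-57 mV

E_Na⁺ = (26.7/1)·ln(137/29.9) = 40.6 mV
E_Cl⁻ = (26.7/-1)·ln(99.7/14.5) = -51.5 mV
E_K⁺ = (26.7/1)·ln(8.36/96.9) = -65.4 mV
Vm = (Σ gᵢEᵢ)/(Σ gᵢ) = (0.55·40.6 + 12·-51.5 + 15·-65.4) / (0.55 + 12 + 15)
= -1576.67 / 27.55 = -57.23 mV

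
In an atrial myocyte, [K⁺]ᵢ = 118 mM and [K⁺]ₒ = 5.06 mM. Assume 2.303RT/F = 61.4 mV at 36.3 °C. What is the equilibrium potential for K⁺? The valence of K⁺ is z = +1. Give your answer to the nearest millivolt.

E = (61.4/z) · log₁₀([K⁺]_out/[K⁺]_in) with z = +1.
= (61.4/1) · log₁₀(5.06/118) = 61.40 · log₁₀(0.04288)
= 61.40 · (-1.3677) = -83.98 mV

-84 mV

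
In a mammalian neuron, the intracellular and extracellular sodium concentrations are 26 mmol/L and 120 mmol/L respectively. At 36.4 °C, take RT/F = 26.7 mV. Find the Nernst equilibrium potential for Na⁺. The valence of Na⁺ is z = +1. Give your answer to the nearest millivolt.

E = (26.7/z) · ln([Na⁺]_out/[Na⁺]_in) with z = +1.
= (26.7/1) · ln(120/26) = 26.70 · ln(4.615)
= 26.70 · (1.5294) = 40.83 mV

41 mV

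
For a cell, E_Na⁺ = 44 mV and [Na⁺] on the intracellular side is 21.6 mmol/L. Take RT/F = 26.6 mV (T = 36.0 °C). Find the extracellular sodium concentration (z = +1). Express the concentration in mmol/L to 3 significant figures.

113 mmol/L

Nernst: E = (26.6/1) · ln([out]/[in]), so ln([out]/[in]) = 44.0 × 1 / 26.6 = 1.6541.
[out]/[in] = e^(1.6541) = 5.229.
[out] = 5.229 × 21.6 = 112.9 mmol/L.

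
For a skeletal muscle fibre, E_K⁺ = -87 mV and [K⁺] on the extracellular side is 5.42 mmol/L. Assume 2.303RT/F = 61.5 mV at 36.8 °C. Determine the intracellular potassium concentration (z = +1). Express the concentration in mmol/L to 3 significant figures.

141 mmol/L

Nernst: E = (61.5/1) · log₁₀([out]/[in]), so log₁₀([out]/[in]) = -87.0 × 1 / 61.5 = -1.4146.
[out]/[in] = 10^(-1.4146) = 0.03849.
[in] = 5.42 / 0.03849 = 140.8 mmol/L.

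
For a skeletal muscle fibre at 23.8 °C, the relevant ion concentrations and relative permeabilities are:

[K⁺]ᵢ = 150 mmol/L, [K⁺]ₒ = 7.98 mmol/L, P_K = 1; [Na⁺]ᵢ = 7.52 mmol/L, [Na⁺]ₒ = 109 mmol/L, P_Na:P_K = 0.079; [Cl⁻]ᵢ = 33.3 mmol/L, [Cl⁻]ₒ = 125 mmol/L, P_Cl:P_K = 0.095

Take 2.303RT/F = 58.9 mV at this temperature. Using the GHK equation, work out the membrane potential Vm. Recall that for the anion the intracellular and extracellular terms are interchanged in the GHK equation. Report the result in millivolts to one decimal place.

Vm = 58.9 · log₁₀[(Σ P·[cation]ₒ + Σ P·[anion]ᵢ) / (Σ P·[cation]ᵢ + Σ P·[anion]ₒ)]
Numerator = 1×7.98 + 0.079×109 + 0.095×33.3 = 19.75
Denominator = 1×150 + 0.079×7.52 + 0.095×125 = 162.5
Vm = 58.9 · log₁₀(0.12159) = 58.9 × (-0.9151) = -53.90 mV

-53.9 mV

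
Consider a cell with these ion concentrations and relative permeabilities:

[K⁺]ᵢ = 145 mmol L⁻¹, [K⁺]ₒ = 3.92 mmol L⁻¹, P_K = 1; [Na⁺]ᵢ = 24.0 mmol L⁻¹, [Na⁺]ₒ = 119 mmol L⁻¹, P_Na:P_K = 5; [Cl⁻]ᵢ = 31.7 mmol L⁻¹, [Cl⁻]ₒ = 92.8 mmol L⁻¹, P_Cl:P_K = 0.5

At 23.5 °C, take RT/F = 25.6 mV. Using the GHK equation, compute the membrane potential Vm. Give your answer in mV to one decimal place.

Vm = 25.6 · ln[(Σ P·[cation]ₒ + Σ P·[anion]ᵢ) / (Σ P·[cation]ᵢ + Σ P·[anion]ₒ)]
Numerator = 1×3.92 + 5×119 + 0.5×31.7 = 614.8
Denominator = 1×145 + 5×24.0 + 0.5×92.8 = 311.4
Vm = 25.6 · ln(1.9742) = 25.6 × (0.6802) = 17.41 mV

17.4 mV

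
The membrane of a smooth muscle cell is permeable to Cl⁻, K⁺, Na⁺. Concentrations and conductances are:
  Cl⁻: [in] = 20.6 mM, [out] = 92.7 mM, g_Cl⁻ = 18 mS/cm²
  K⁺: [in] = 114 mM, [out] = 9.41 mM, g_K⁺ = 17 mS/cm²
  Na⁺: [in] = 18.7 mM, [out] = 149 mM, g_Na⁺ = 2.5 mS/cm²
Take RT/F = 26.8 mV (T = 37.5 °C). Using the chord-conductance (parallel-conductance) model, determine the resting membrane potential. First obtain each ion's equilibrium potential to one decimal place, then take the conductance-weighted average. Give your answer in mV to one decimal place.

-46.0 mV

E_Cl⁻ = (26.8/-1)·ln(92.7/20.6) = -40.3 mV
E_K⁺ = (26.8/1)·ln(9.41/114) = -66.9 mV
E_Na⁺ = (26.8/1)·ln(149/18.7) = 55.6 mV
Vm = (Σ gᵢEᵢ)/(Σ gᵢ) = (18·-40.3 + 17·-66.9 + 2.5·55.6) / (18 + 17 + 2.5)
= -1723.70 / 37.5 = -45.97 mV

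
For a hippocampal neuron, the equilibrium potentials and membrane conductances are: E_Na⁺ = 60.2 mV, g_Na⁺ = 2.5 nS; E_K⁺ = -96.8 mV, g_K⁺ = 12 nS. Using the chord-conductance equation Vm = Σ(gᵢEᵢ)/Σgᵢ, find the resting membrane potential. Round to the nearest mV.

Σ gᵢEᵢ = 2.5·(60.2) + 12·(-96.8) = -1011.10
Σ gᵢ = 2.5 + 12 = 14.5
Vm = -1011.10 / 14.5 = -69.73 mV

-70 mV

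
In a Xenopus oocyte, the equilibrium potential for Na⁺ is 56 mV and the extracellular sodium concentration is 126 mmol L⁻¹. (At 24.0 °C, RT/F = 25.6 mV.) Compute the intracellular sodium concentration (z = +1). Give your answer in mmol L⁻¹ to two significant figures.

Nernst: E = (25.6/1) · ln([out]/[in]), so ln([out]/[in]) = 56.0 × 1 / 25.6 = 2.1875.
[out]/[in] = e^(2.1875) = 8.913.
[in] = 126 / 8.913 = 14.14 mmol L⁻¹.

14 mmol L⁻¹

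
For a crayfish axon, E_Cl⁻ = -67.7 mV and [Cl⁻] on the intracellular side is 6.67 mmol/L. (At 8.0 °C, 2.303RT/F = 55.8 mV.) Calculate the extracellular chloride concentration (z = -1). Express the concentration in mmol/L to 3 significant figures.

109 mmol/L

Nernst: E = (55.8/-1) · log₁₀([out]/[in]), so log₁₀([out]/[in]) = -67.7 × -1 / 55.8 = 1.2133.
[out]/[in] = 10^(1.2133) = 16.34.
[out] = 16.34 × 6.67 = 109 mmol/L.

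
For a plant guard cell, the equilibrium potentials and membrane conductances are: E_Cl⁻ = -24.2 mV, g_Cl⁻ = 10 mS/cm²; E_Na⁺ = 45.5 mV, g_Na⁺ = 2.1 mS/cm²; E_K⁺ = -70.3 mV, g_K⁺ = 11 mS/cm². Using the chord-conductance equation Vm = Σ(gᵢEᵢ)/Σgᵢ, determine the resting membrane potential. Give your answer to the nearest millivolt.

Σ gᵢEᵢ = 10·(-24.2) + 2.1·(45.5) + 11·(-70.3) = -919.75
Σ gᵢ = 10 + 2.1 + 11 = 23.1
Vm = -919.75 / 23.1 = -39.82 mV

-40 mV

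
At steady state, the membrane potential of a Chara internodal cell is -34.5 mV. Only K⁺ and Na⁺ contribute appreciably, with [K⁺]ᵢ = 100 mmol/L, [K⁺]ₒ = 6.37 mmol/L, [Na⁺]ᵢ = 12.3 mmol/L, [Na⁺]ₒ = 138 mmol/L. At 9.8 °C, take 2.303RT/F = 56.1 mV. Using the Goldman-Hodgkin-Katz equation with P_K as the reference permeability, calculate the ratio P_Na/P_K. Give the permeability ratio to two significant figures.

Let α = P_Na/P_K. GHK: Vm = 56.1·log₁₀[(Kₒ + α·Naₒ)/(Kᵢ + α·Naᵢ)].
10^(Vm/56.1) = 10^(-34.5/56.1) = 0.24268
So 0.24268·(Kᵢ + α·Naᵢ) = Kₒ + α·Naₒ → α = (0.24268·100.0 − 6.37) / (138.0 − 0.24268·12.3)
α = (24.27 − 6.37) / (138.0 − 2.985) = 17.9/135 = 0.1326

0.13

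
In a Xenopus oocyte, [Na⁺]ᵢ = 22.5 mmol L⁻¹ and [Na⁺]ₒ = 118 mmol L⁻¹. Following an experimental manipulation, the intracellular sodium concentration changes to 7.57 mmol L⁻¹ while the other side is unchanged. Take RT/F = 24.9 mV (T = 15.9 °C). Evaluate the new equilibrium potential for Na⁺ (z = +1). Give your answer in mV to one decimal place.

68.4 mV

After the shift: [Na⁺]_out = 118, [Na⁺]_in = 7.57 mmol L⁻¹.
E_new = (24.9/1)·ln(118/7.57) = 24.90 · (2.7465) = 68.39 mV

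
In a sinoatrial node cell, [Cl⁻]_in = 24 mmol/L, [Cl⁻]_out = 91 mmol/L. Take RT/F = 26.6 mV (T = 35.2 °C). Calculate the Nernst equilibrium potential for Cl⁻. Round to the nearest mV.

E = (26.6/z) · ln([Cl⁻]_out/[Cl⁻]_in) with z = -1.
For an anion, dividing by z = -1 reverses the sign.
= (26.6/-1) · ln(91/24) = -26.60 · ln(3.792)
= -26.60 · (1.3328) = -35.45 mV

-35 mV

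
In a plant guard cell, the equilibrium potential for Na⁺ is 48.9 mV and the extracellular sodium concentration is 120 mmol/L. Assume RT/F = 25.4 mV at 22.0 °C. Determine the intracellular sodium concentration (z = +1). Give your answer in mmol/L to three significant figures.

Nernst: E = (25.4/1) · ln([out]/[in]), so ln([out]/[in]) = 48.9 × 1 / 25.4 = 1.9252.
[out]/[in] = e^(1.9252) = 6.856.
[in] = 120 / 6.856 = 17.5 mmol/L.

17.5 mmol/L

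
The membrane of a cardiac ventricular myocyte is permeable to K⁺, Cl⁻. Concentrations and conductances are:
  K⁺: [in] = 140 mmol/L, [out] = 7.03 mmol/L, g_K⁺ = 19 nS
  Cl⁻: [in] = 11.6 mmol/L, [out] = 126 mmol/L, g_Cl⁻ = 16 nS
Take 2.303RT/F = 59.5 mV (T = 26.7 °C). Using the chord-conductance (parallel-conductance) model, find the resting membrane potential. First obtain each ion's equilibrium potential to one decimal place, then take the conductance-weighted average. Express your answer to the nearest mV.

E_K⁺ = (59.5/1)·log₁₀(7.03/140) = -77.3 mV
E_Cl⁻ = (59.5/-1)·log₁₀(126/11.6) = -61.6 mV
Vm = (Σ gᵢEᵢ)/(Σ gᵢ) = (19·-77.3 + 16·-61.6) / (19 + 16)
= -2454.30 / 35 = -70.12 mV

-70 mV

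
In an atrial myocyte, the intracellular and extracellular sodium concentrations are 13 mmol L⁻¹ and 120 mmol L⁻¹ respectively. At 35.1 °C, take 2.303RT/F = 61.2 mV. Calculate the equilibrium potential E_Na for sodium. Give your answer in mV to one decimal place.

E = (61.2/z) · log₁₀([Na⁺]_out/[Na⁺]_in) with z = +1.
= (61.2/1) · log₁₀(120/13) = 61.20 · log₁₀(9.231)
= 61.20 · (0.9652) = 59.07 mV

59.1 mV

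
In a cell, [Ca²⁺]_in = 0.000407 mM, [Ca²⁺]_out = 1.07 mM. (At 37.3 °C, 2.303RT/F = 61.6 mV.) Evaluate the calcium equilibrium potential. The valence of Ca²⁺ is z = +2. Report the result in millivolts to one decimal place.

105.3 mV

E = (61.6/z) · log₁₀([Ca²⁺]_out/[Ca²⁺]_in) with z = +2.
= (61.6/2) · log₁₀(1.07/0.000407) = 30.80 · log₁₀(2629)
= 30.80 · (3.4198) = 105.33 mV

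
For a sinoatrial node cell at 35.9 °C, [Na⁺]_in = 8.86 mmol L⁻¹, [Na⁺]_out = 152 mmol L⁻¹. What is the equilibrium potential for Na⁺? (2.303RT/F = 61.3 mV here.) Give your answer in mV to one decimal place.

E = (61.3/z) · log₁₀([Na⁺]_out/[Na⁺]_in) with z = +1.
= (61.3/1) · log₁₀(152/8.86) = 61.30 · log₁₀(17.16)
= 61.30 · (1.2344) = 75.67 mV

75.7 mV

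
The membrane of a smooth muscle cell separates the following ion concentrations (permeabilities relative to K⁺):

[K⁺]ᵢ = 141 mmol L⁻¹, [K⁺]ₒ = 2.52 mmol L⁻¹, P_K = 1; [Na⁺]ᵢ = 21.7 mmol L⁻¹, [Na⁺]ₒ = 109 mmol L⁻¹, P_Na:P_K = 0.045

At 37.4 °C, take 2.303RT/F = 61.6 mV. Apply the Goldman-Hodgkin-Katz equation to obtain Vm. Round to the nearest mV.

Vm = 61.6 · log₁₀[(Σ P·[cation]ₒ + Σ P·[anion]ᵢ) / (Σ P·[cation]ᵢ + Σ P·[anion]ₒ)]
Numerator = 1×2.52 + 0.045×109 = 7.425
Denominator = 1×141 + 0.045×21.7 = 142
Vm = 61.6 · log₁₀(0.052297) = 61.6 × (-1.2815) = -78.94 mV

-79 mV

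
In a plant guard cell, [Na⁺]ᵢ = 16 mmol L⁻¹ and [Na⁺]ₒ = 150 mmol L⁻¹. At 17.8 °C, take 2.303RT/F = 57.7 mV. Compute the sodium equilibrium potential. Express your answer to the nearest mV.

E = (57.7/z) · log₁₀([Na⁺]_out/[Na⁺]_in) with z = +1.
= (57.7/1) · log₁₀(150/16) = 57.70 · log₁₀(9.375)
= 57.70 · (0.9720) = 56.08 mV

56 mV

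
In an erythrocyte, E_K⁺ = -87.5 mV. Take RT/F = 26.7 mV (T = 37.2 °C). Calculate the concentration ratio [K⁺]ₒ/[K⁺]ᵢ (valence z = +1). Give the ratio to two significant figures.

ln([out]/[in]) = E·z/(26.7) = -87.5 × 1 / 26.7 = -3.2772
[out]/[in] = e^(-3.2772) = 0.03774

0.038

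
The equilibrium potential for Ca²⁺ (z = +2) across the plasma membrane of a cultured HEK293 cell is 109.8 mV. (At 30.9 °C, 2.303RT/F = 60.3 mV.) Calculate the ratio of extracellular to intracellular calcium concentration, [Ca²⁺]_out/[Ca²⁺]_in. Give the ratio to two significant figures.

4400

log₁₀([out]/[in]) = E·z/(60.3) = 109.8 × 2 / 60.3 = 3.6418
[out]/[in] = 10^(3.6418) = 4383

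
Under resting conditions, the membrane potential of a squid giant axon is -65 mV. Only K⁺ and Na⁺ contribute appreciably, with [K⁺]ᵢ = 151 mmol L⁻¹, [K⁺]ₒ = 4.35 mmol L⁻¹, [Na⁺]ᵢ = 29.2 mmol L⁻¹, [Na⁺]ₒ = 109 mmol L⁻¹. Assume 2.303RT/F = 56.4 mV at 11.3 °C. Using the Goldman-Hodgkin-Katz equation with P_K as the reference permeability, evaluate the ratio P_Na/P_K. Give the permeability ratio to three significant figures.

Let α = P_Na/P_K. GHK: Vm = 56.4·log₁₀[(Kₒ + α·Naₒ)/(Kᵢ + α·Naᵢ)].
10^(Vm/56.4) = 10^(-65.0/56.4) = 0.070391
So 0.070391·(Kᵢ + α·Naᵢ) = Kₒ + α·Naₒ → α = (0.070391·151.0 − 4.35) / (109.0 − 0.070391·29.2)
α = (10.63 − 4.35) / (109.0 − 2.055) = 6.279/106.9 = 0.05871

0.0587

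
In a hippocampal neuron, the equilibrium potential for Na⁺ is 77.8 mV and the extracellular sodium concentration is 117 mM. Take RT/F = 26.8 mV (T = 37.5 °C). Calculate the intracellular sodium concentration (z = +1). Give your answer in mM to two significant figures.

Nernst: E = (26.8/1) · ln([out]/[in]), so ln([out]/[in]) = 77.8 × 1 / 26.8 = 2.9030.
[out]/[in] = e^(2.9030) = 18.23.
[in] = 117 / 18.23 = 6.419 mM.

6.4 mM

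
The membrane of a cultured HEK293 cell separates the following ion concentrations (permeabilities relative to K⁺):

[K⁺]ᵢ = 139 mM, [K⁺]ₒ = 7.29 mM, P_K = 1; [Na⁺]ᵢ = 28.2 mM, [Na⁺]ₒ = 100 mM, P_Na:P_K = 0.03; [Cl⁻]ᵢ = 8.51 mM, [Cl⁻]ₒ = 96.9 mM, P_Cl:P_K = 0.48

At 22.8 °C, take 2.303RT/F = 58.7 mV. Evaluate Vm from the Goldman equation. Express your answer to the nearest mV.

-65 mV

Vm = 58.7 · log₁₀[(Σ P·[cation]ₒ + Σ P·[anion]ᵢ) / (Σ P·[cation]ᵢ + Σ P·[anion]ₒ)]
Numerator = 1×7.29 + 0.03×100 + 0.48×8.51 = 14.37
Denominator = 1×139 + 0.03×28.2 + 0.48×96.9 = 186.4
Vm = 58.7 · log₁₀(0.077135) = 58.7 × (-1.1127) = -65.32 mV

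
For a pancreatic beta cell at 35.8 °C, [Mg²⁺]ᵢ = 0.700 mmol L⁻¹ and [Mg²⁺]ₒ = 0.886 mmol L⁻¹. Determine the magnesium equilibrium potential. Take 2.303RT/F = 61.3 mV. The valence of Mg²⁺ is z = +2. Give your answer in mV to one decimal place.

E = (61.3/z) · log₁₀([Mg²⁺]_out/[Mg²⁺]_in) with z = +2.
= (61.3/2) · log₁₀(0.886/0.700) = 30.65 · log₁₀(1.266)
= 30.65 · (0.1023) = 3.14 mV

3.1 mV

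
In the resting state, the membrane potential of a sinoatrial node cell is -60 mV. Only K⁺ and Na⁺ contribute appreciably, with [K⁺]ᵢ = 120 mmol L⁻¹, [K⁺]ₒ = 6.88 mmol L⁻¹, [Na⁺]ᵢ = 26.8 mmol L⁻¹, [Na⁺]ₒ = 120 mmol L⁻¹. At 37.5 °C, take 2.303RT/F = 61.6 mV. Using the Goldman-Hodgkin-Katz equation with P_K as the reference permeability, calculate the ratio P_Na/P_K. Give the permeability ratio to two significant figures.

0.050

Let α = P_Na/P_K. GHK: Vm = 61.6·log₁₀[(Kₒ + α·Naₒ)/(Kᵢ + α·Naᵢ)].
10^(Vm/61.6) = 10^(-60.0/61.6) = 0.10616
So 0.10616·(Kᵢ + α·Naᵢ) = Kₒ + α·Naₒ → α = (0.10616·120.0 − 6.88) / (120.0 − 0.10616·26.8)
α = (12.74 − 6.88) / (120.0 − 2.845) = 5.86/117.2 = 0.05002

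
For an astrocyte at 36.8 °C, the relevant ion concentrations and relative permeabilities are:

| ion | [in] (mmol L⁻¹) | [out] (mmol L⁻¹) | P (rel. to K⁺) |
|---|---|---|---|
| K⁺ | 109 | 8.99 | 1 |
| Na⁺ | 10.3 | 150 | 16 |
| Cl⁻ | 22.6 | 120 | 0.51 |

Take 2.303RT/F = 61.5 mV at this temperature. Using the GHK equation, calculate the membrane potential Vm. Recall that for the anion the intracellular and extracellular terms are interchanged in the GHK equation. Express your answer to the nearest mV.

53 mV

Vm = 61.5 · log₁₀[(Σ P·[cation]ₒ + Σ P·[anion]ᵢ) / (Σ P·[cation]ᵢ + Σ P·[anion]ₒ)]
Numerator = 1×8.99 + 16×150 + 0.51×22.6 = 2421
Denominator = 1×109 + 16×10.3 + 0.51×120 = 335
Vm = 61.5 · log₁₀(7.2254) = 61.5 × (0.8589) = 52.82 mV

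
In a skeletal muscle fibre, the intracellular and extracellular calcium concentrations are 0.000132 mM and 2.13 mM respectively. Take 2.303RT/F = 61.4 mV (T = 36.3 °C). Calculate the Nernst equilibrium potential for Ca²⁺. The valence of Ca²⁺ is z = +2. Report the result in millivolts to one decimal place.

E = (61.4/z) · log₁₀([Ca²⁺]_out/[Ca²⁺]_in) with z = +2.
= (61.4/2) · log₁₀(2.13/0.000132) = 30.70 · log₁₀(1.614e+04)
= 30.70 · (4.2078) = 129.18 mV

129.2 mV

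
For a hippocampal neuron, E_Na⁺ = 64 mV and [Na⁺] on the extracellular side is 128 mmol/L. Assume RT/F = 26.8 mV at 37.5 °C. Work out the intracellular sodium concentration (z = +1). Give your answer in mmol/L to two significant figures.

Nernst: E = (26.8/1) · ln([out]/[in]), so ln([out]/[in]) = 64.0 × 1 / 26.8 = 2.3881.
[out]/[in] = e^(2.3881) = 10.89.
[in] = 128 / 10.89 = 11.75 mmol/L.

12 mmol/L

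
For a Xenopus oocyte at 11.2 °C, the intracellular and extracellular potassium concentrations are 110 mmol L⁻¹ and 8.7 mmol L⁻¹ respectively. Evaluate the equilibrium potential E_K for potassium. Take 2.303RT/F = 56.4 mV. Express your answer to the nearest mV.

E = (56.4/z) · log₁₀([K⁺]_out/[K⁺]_in) with z = +1.
= (56.4/1) · log₁₀(8.7/110) = 56.40 · log₁₀(0.07909)
= 56.40 · (-1.1019) = -62.15 mV

-62 mV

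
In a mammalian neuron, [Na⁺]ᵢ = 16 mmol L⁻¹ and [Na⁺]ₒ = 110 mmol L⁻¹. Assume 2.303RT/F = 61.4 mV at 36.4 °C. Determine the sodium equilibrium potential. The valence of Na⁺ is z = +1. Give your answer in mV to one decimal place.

51.4 mV

E = (61.4/z) · log₁₀([Na⁺]_out/[Na⁺]_in) with z = +1.
= (61.4/1) · log₁₀(110/16) = 61.40 · log₁₀(6.875)
= 61.40 · (0.8373) = 51.41 mV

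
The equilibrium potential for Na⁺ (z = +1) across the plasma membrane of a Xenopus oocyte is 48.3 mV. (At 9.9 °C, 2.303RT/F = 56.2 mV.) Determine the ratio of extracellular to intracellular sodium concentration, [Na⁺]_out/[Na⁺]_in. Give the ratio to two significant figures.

7.2

log₁₀([out]/[in]) = E·z/(56.2) = 48.3 × 1 / 56.2 = 0.8594
[out]/[in] = 10^(0.8594) = 7.235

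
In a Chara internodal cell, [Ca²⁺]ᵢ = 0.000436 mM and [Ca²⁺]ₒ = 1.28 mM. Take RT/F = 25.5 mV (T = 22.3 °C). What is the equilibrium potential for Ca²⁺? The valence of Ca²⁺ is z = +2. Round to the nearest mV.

102 mV

E = (25.5/z) · ln([Ca²⁺]_out/[Ca²⁺]_in) with z = +2.
= (25.5/2) · ln(1.28/0.000436) = 12.75 · ln(2936)
= 12.75 · (7.9847) = 101.81 mV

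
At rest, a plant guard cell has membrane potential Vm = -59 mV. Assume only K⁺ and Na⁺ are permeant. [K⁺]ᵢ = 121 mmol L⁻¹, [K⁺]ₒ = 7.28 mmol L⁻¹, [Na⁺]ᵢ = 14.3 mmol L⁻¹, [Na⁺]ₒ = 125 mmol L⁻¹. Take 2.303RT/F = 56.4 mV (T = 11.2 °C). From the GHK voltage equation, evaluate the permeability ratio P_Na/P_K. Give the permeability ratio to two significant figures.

0.029

Let α = P_Na/P_K. GHK: Vm = 56.4·log₁₀[(Kₒ + α·Naₒ)/(Kᵢ + α·Naᵢ)].
10^(Vm/56.4) = 10^(-59.0/56.4) = 0.089929
So 0.089929·(Kᵢ + α·Naᵢ) = Kₒ + α·Naₒ → α = (0.089929·121.0 − 7.28) / (125.0 − 0.089929·14.3)
α = (10.88 − 7.28) / (125.0 − 1.286) = 3.601/123.7 = 0.02911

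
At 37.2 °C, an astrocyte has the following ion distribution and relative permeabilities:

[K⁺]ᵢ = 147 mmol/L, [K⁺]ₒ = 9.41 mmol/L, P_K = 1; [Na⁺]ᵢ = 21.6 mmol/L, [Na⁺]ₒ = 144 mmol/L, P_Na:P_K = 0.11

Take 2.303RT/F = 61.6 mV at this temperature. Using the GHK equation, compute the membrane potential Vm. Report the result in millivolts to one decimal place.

Vm = 61.6 · log₁₀[(Σ P·[cation]ₒ + Σ P·[anion]ᵢ) / (Σ P·[cation]ᵢ + Σ P·[anion]ₒ)]
Numerator = 1×9.41 + 0.11×144 = 25.25
Denominator = 1×147 + 0.11×21.6 = 149.4
Vm = 61.6 · log₁₀(0.16904) = 61.6 × (-0.7720) = -47.56 mV

-47.6 mV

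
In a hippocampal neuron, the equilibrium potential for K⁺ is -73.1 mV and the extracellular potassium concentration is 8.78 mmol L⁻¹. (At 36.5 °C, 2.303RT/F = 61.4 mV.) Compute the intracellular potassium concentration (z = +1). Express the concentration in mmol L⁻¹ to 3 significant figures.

136 mmol L⁻¹

Nernst: E = (61.4/1) · log₁₀([out]/[in]), so log₁₀([out]/[in]) = -73.1 × 1 / 61.4 = -1.1906.
[out]/[in] = 10^(-1.1906) = 0.06448.
[in] = 8.78 / 0.06448 = 136.2 mmol L⁻¹.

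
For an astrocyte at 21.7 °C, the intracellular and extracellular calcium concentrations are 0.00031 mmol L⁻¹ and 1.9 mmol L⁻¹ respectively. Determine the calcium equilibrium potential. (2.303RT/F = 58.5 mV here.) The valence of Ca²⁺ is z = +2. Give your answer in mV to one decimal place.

E = (58.5/z) · log₁₀([Ca²⁺]_out/[Ca²⁺]_in) with z = +2.
= (58.5/2) · log₁₀(1.9/0.00031) = 29.25 · log₁₀(6129)
= 29.25 · (3.7874) = 110.78 mV

110.8 mV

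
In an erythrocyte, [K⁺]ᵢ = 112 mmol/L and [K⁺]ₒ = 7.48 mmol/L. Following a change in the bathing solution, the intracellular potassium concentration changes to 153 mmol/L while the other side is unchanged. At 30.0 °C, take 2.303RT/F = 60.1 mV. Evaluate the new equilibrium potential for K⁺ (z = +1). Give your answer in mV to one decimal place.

After the shift: [K⁺]_out = 7.48, [K⁺]_in = 153 mmol/L.
E_new = (60.1/1)·log₁₀(7.48/153) = 60.10 · (-1.3108) = -78.78 mV

-78.8 mV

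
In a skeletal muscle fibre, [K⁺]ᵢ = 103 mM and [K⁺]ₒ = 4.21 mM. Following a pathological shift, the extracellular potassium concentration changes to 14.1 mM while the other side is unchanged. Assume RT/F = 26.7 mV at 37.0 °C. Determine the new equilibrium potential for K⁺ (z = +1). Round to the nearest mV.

After the shift: [K⁺]_out = 14.1, [K⁺]_in = 103 mM.
E_new = (26.7/1)·ln(14.1/103) = 26.70 · (-1.9886) = -53.09 mV

-53 mV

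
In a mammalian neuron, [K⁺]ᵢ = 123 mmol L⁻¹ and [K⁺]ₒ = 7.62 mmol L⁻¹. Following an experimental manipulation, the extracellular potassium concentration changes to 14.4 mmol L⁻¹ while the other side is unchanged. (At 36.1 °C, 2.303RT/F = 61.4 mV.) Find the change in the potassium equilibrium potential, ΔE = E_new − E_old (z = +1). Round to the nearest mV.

E_old = (61.4/1)·log₁₀(7.62/123) = -74.17 mV
E_new = (61.4/1)·log₁₀(14.4/123) = -57.20 mV
ΔE = -57.20 − (-74.17) = 16.97 mV

17 mV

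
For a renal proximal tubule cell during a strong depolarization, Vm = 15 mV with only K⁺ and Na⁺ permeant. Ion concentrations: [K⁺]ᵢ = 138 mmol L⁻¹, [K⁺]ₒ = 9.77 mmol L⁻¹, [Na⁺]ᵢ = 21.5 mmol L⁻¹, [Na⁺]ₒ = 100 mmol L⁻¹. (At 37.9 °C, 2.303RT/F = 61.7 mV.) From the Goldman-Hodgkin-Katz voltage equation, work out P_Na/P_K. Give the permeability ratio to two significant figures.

3.7

Let α = P_Na/P_K. GHK: Vm = 61.7·log₁₀[(Kₒ + α·Naₒ)/(Kᵢ + α·Naᵢ)].
10^(Vm/61.7) = 10^(15.0/61.7) = 1.7503
So 1.7503·(Kᵢ + α·Naᵢ) = Kₒ + α·Naₒ → α = (1.7503·138.0 − 9.77) / (100.0 − 1.7503·21.5)
α = (241.5 − 9.77) / (100.0 − 37.63) = 231.8/62.37 = 3.716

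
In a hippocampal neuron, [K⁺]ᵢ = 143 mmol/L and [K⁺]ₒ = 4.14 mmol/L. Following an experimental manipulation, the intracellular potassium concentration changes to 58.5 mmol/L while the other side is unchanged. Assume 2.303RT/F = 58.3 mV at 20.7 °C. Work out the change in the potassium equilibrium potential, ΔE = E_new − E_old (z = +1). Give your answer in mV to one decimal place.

E_old = (58.3/1)·log₁₀(4.14/143) = -89.68 mV
E_new = (58.3/1)·log₁₀(4.14/58.5) = -67.05 mV
ΔE = -67.05 − (-89.68) = 22.63 mV

22.6 mV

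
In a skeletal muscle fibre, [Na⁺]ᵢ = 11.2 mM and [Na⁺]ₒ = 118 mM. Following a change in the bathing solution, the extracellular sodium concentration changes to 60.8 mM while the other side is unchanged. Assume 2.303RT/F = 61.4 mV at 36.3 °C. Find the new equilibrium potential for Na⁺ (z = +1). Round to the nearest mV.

45 mV

After the shift: [Na⁺]_out = 60.8, [Na⁺]_in = 11.2 mM.
E_new = (61.4/1)·log₁₀(60.8/11.2) = 61.40 · (0.7347) = 45.11 mV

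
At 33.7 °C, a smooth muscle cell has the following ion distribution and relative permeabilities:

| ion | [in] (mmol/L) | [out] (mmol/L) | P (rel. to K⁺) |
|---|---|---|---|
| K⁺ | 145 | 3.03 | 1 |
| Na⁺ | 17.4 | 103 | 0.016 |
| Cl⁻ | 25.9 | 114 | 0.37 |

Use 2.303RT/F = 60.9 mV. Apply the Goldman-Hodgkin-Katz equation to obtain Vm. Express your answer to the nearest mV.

-68 mV

Vm = 60.9 · log₁₀[(Σ P·[cation]ₒ + Σ P·[anion]ᵢ) / (Σ P·[cation]ᵢ + Σ P·[anion]ₒ)]
Numerator = 1×3.03 + 0.016×103 + 0.37×25.9 = 14.26
Denominator = 1×145 + 0.016×17.4 + 0.37×114 = 187.5
Vm = 60.9 · log₁₀(0.076076) = 60.9 × (-1.1188) = -68.13 mV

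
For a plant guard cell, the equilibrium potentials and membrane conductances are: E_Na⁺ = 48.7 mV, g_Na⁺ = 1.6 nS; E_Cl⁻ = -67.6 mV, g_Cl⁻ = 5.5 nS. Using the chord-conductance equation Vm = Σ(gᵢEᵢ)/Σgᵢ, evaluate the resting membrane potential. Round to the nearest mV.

Σ gᵢEᵢ = 1.6·(48.7) + 5.5·(-67.6) = -293.88
Σ gᵢ = 1.6 + 5.5 = 7.1
Vm = -293.88 / 7.1 = -41.39 mV

-41 mV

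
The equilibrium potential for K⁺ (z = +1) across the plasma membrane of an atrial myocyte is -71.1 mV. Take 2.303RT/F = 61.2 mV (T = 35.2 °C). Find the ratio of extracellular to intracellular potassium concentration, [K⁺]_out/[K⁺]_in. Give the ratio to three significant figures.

0.0689

log₁₀([out]/[in]) = E·z/(61.2) = -71.1 × 1 / 61.2 = -1.1618
[out]/[in] = 10^(-1.1618) = 0.0689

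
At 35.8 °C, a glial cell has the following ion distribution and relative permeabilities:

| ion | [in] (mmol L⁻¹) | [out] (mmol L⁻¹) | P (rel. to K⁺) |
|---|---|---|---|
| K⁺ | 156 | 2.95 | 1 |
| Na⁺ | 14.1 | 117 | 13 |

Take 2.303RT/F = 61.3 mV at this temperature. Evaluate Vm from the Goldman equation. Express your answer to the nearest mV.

40 mV

Vm = 61.3 · log₁₀[(Σ P·[cation]ₒ + Σ P·[anion]ᵢ) / (Σ P·[cation]ᵢ + Σ P·[anion]ₒ)]
Numerator = 1×2.95 + 13×117 = 1524
Denominator = 1×156 + 13×14.1 = 339.3
Vm = 61.3 · log₁₀(4.4915) = 61.3 × (0.6524) = 39.99 mV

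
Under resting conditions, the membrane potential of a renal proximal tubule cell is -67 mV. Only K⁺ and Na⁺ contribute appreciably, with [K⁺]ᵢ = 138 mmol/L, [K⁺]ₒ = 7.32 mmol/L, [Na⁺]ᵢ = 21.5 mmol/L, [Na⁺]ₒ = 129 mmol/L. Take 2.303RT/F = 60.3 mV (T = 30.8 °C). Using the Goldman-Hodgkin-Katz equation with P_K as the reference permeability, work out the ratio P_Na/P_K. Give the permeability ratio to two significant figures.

Let α = P_Na/P_K. GHK: Vm = 60.3·log₁₀[(Kₒ + α·Naₒ)/(Kᵢ + α·Naᵢ)].
10^(Vm/60.3) = 10^(-67.0/60.3) = 0.077426
So 0.077426·(Kᵢ + α·Naᵢ) = Kₒ + α·Naₒ → α = (0.077426·138.0 − 7.32) / (129.0 − 0.077426·21.5)
α = (10.68 − 7.32) / (129.0 − 1.665) = 3.365/127.3 = 0.02643

0.026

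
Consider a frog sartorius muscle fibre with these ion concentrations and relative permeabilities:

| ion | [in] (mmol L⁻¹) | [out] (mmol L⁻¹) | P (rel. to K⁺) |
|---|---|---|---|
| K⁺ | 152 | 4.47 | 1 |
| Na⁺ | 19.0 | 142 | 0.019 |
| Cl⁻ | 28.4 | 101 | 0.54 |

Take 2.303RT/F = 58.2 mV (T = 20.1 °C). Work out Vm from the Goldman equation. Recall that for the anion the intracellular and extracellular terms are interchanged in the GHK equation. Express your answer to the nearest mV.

Vm = 58.2 · log₁₀[(Σ P·[cation]ₒ + Σ P·[anion]ᵢ) / (Σ P·[cation]ᵢ + Σ P·[anion]ₒ)]
Numerator = 1×4.47 + 0.019×142 + 0.54×28.4 = 22.5
Denominator = 1×152 + 0.019×19.0 + 0.54×101 = 206.9
Vm = 58.2 · log₁₀(0.10877) = 58.2 × (-0.9635) = -56.08 mV

-56 mV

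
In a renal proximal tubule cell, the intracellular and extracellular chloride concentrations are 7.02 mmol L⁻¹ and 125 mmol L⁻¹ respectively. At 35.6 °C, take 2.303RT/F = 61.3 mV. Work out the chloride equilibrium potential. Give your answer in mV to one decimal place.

-76.7 mV

E = (61.3/z) · log₁₀([Cl⁻]_out/[Cl⁻]_in) with z = -1.
For an anion, dividing by z = -1 reverses the sign.
= (61.3/-1) · log₁₀(125/7.02) = -61.30 · log₁₀(17.81)
= -61.30 · (1.2506) = -76.66 mV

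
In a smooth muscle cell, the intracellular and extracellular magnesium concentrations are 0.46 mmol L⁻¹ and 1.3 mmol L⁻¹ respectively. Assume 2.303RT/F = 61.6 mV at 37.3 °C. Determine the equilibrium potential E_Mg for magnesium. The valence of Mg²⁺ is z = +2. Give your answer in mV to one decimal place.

13.9 mV

E = (61.6/z) · log₁₀([Mg²⁺]_out/[Mg²⁺]_in) with z = +2.
= (61.6/2) · log₁₀(1.3/0.46) = 30.80 · log₁₀(2.826)
= 30.80 · (0.4512) = 13.90 mV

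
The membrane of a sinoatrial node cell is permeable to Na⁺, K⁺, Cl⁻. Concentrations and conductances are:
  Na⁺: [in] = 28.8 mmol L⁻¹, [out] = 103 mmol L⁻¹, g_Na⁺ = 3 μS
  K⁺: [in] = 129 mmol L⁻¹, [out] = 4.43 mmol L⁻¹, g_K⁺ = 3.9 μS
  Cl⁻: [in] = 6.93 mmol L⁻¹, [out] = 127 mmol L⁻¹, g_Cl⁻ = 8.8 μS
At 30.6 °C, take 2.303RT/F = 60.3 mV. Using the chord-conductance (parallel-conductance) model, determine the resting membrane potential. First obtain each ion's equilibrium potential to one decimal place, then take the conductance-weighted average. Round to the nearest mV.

-58 mV

E_Na⁺ = (60.3/1)·log₁₀(103/28.8) = 33.4 mV
E_K⁺ = (60.3/1)·log₁₀(4.43/129) = -88.3 mV
E_Cl⁻ = (60.3/-1)·log₁₀(127/6.93) = -76.2 mV
Vm = (Σ gᵢEᵢ)/(Σ gᵢ) = (3·33.4 + 3.9·-88.3 + 8.8·-76.2) / (3 + 3.9 + 8.8)
= -914.73 / 15.7 = -58.26 mV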